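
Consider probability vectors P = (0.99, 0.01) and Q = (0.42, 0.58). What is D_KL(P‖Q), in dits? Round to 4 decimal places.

0.3510 dits

D(P‖Q) = Σ p·log₁₀(p/q).
  0.99·log₁₀(0.99/0.42) = 0.36866
  0.01·log₁₀(0.01/0.58) = -0.01763
D(P‖Q) = 0.3510 dits.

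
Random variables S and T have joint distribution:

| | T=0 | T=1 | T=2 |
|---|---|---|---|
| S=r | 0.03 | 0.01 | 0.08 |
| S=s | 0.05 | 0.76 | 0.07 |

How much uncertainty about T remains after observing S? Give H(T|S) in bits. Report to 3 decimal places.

0.766 bits

Marginals: p(S) = (0.1200, 0.8800), p(T) = (0.0800, 0.7700, 0.1500).
H(T|S) = Σ p(S) · H(T|S=·).
  S=r: p=0.1200, H(T|S=r) = 1.1887
  S=s: p=0.8800, H(T|S=s) = 0.7083
Weighted sum = 0.766 bits.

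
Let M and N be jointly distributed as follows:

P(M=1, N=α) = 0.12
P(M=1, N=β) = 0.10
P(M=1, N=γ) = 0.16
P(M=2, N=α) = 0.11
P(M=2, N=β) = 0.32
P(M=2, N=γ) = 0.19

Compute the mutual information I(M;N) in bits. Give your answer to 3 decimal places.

Marginals: p(M) = (0.3800, 0.6200), p(N) = (0.2300, 0.4200, 0.3500).
I(M;N) = H(M) + H(N) − H(M,N).
H(M) = 0.9580, H(N) = 1.5434, H(M,N) = 2.4538.
I(M;N) = 0.9580 + 1.5434 − 2.4538 = 0.048 bits.

0.048 bits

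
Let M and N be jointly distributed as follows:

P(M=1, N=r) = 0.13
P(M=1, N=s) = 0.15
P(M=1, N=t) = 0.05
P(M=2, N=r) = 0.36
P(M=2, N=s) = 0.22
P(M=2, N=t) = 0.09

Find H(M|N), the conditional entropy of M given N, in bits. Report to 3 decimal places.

0.901 bits

Chain rule: H(M|N) = H(M,N) − H(N).
Marginals: p(M) = (0.3300, 0.6700), p(N) = (0.4900, 0.3700, 0.1400).
H(M,N) = 2.3331 bits; H(N) = 1.4321 bits.
H(M|N) = 2.3331 − 1.4321 = 0.901 bits.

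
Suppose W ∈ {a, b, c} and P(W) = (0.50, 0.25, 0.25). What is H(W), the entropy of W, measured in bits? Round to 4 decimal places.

H(W) = −Σ p·log₂ p.
  −(0.50)·log₂(0.50) = 0.50000
  −(0.25)·log₂(0.25) = 0.50000
  −(0.25)·log₂(0.25) = 0.50000
Sum: 0.50000 + 0.50000 + 0.50000 = 1.5000 bits.

1.5000 bits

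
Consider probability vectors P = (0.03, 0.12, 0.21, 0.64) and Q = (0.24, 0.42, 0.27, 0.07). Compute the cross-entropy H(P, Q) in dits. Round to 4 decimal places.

0.9224 dits

H(P,Q) = −Σ p·log₁₀ q.
  −0.03·log₁₀(0.24) = 0.01859
  −0.12·log₁₀(0.42) = 0.04521
  −0.21·log₁₀(0.27) = 0.11941
  −0.64·log₁₀(0.07) = 0.73914
H(P,Q) = 0.9224 dits.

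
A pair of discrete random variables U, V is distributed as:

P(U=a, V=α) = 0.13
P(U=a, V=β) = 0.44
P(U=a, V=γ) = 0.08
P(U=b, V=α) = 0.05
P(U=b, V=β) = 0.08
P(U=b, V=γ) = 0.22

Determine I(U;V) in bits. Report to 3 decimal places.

Marginals: p(U) = (0.6500, 0.3500), p(V) = (0.1800, 0.5200, 0.3000).
I(U;V) = H(U) + H(V) − H(U,V).
H(U) = 0.9341, H(V) = 1.4570, H(U,V) = 2.1835.
I(U;V) = 0.9341 + 1.4570 − 2.1835 = 0.208 bits.

0.208 bits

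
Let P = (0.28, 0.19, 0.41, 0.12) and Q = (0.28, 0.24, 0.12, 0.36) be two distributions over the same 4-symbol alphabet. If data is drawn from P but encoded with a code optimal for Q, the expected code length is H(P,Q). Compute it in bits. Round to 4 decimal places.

2.3364 bits

H(P,Q) = −Σ p·log₂ q.
  −0.28·log₂(0.28) = 0.51422
  −0.19·log₂(0.24) = 0.39119
  −0.41·log₂(0.12) = 1.25415
  −0.12·log₂(0.36) = 0.17687
H(P,Q) = 2.3364 bits.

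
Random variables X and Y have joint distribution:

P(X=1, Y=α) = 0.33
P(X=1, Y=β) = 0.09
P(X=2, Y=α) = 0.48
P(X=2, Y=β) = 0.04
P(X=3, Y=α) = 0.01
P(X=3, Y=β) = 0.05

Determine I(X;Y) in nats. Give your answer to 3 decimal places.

0.085 nats

Marginals: p(X) = (0.4200, 0.5200, 0.0600), p(Y) = (0.8200, 0.1800).
I(X;Y) = Σ p(x,y)·ln[p(x,y)/(p(x)p(y))].
  (1,α): 0.33·ln(0.9582) = -0.0141
  (1,β): 0.09·ln(1.1905) = 0.0157
  (2,α): 0.48·ln(1.1257) = 0.0568
  (2,β): 0.04·ln(0.4274) = -0.0340
  (3,α): 0.01·ln(0.2033) = -0.0159
  (3,β): 0.05·ln(4.6296) = 0.0766
Sum = 0.085 nats.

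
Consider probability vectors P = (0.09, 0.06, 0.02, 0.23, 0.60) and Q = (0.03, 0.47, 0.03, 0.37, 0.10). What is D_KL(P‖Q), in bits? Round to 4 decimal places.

1.3460 bits

D(P‖Q) = Σ p·log₂(p/q).
  0.09·log₂(0.09/0.03) = 0.14265
  0.06·log₂(0.06/0.47) = -0.17818
  0.02·log₂(0.02/0.03) = -0.01170
  0.23·log₂(0.23/0.37) = -0.15776
  0.60·log₂(0.60/0.10) = 1.55098
D(P‖Q) = 1.3460 bits.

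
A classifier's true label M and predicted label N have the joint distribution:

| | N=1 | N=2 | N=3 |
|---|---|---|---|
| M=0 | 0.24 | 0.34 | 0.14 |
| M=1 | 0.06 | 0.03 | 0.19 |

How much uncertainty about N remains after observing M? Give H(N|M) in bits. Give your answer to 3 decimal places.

1.415 bits

Chain rule: H(N|M) = H(M,N) − H(M).
Marginals: p(M) = (0.7200, 0.2800), p(N) = (0.3000, 0.3700, 0.3300).
H(M,N) = 2.2709 bits; H(M) = 0.8555 bits.
H(N|M) = 2.2709 − 0.8555 = 1.415 bits.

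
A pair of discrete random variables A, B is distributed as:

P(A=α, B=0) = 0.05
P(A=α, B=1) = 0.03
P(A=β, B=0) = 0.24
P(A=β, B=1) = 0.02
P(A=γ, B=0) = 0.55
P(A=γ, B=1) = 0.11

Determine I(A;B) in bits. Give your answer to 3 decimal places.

0.027 bits

Marginals: p(A) = (0.0800, 0.2600, 0.6600), p(B) = (0.8400, 0.1600).
I(A;B) = Σ p(x,y)·log₂[p(x,y)/(p(x)p(y))].
  (α,0): 0.05·log₂(0.7440) = -0.0213
  (α,1): 0.03·log₂(2.3438) = 0.0369
  (β,0): 0.24·log₂(1.0989) = 0.0327
  (β,1): 0.02·log₂(0.4808) = -0.0211
  (γ,0): 0.55·log₂(0.9921) = -0.0063
  (γ,1): 0.11·log₂(1.0417) = 0.0065
Sum = 0.027 bits.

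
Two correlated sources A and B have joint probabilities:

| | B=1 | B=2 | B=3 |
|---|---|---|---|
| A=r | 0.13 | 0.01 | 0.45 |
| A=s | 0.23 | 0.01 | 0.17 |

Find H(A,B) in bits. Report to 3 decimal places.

1.956 bits

H(A,B) = −Σ p(x,y)·log₂ p(x,y) over all 6 cells.
  cell (r,1): −0.13·log₂0.13 = 0.3826
  cell (r,2): −0.01·log₂0.01 = 0.0664
  cell (r,3): −0.45·log₂0.45 = 0.5184
  cell (s,1): −0.23·log₂0.23 = 0.4877
  cell (s,2): −0.01·log₂0.01 = 0.0664
  cell (s,3): −0.17·log₂0.17 = 0.4346
Sum = 1.956 bits.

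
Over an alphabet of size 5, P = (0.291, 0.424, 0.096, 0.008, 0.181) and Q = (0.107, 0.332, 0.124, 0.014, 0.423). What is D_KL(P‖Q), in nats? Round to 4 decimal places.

0.2122 nats

D(P‖Q) = Σ p·ln(p/q).
  0.291·ln(0.291/0.107) = 0.29114
  0.424·ln(0.424/0.332) = 0.10371
  0.096·ln(0.096/0.124) = -0.02457
  0.008·ln(0.008/0.014) = -0.00448
  0.181·ln(0.181/0.423) = -0.15365
D(P‖Q) = 0.2122 nats.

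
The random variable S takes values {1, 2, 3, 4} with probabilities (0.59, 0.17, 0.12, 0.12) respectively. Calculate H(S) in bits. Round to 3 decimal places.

1.618 bits

H(S) = −Σ p·log₂ p.
  −(0.59)·log₂(0.59) = 0.4491
  −(0.17)·log₂(0.17) = 0.4346
  −(0.12)·log₂(0.12) = 0.3671
  −(0.12)·log₂(0.12) = 0.3671
Sum: 0.4491 + 0.4346 + 0.3671 + 0.3671 = 1.618 bits.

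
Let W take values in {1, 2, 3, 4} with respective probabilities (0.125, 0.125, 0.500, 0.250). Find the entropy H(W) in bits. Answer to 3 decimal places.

1.750 bits

H(W) = −Σ p·log₂ p.
  −(0.125)·log₂(0.125) = 0.3750
  −(0.125)·log₂(0.125) = 0.3750
  −(0.500)·log₂(0.500) = 0.5000
  −(0.250)·log₂(0.250) = 0.5000
Sum: 0.3750 + 0.3750 + 0.5000 + 0.5000 = 1.750 bits.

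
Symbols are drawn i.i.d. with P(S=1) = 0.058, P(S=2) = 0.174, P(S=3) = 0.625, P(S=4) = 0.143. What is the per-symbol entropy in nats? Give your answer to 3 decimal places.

1.041 nats

H(S) = −Σ p·ln p.
  −(0.058)·ln(0.058) = 0.1651
  −(0.174)·ln(0.174) = 0.3043
  −(0.625)·ln(0.625) = 0.2938
  −(0.143)·ln(0.143) = 0.2781
Sum: 0.1651 + 0.3043 + 0.2938 + 0.2781 = 1.041 nats.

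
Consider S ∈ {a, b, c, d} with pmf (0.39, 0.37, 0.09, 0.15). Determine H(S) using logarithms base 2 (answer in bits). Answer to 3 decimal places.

H(S) = −Σ p·log₂ p.
  −(0.39)·log₂(0.39) = 0.5298
  −(0.37)·log₂(0.37) = 0.5307
  −(0.09)·log₂(0.09) = 0.3127
  −(0.15)·log₂(0.15) = 0.4105
Sum: 0.5298 + 0.5307 + 0.3127 + 0.4105 = 1.784 bits.

1.784 bits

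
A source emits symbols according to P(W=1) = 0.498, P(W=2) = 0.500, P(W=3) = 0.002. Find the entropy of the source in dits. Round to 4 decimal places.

0.3067 dits

H(W) = −Σ p·log₁₀ p.
  −(0.498)·log₁₀(0.498) = 0.15078
  −(0.500)·log₁₀(0.500) = 0.15051
  −(0.002)·log₁₀(0.002) = 0.00540
Sum: 0.15078 + 0.15051 + 0.00540 = 0.3067 dits.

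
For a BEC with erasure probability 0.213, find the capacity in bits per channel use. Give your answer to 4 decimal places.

Binary erasure channel: capacity C = 1 − ε.
C = 1 − 0.213 = 0.7870 bits per channel use.

0.7870 bits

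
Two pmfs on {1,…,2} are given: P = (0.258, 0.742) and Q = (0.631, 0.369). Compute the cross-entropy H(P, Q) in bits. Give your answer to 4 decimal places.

H(P,Q) = −Σ p·log₂ q.
  −0.258·log₂(0.631) = 0.17139
  −0.742·log₂(0.369) = 1.06722
H(P,Q) = 1.2386 bits.

1.2386 bits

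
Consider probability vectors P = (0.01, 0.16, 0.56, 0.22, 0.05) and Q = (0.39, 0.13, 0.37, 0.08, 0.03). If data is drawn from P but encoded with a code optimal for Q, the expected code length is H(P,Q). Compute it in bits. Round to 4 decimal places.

H(P,Q) = −Σ p·log₂ q.
  −0.01·log₂(0.39) = 0.01358
  −0.16·log₂(0.13) = 0.47095
  −0.56·log₂(0.37) = 0.80327
  −0.22·log₂(0.08) = 0.80165
  −0.05·log₂(0.03) = 0.25294
H(P,Q) = 2.3424 bits.

2.3424 bits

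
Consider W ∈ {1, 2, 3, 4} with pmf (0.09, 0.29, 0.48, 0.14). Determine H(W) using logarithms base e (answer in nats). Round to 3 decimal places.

H(W) = −Σ p·ln p.
  −(0.09)·ln(0.09) = 0.2167
  −(0.29)·ln(0.29) = 0.3590
  −(0.48)·ln(0.48) = 0.3523
  −(0.14)·ln(0.14) = 0.2753
Sum: 0.2167 + 0.3590 + 0.3523 + 0.2753 = 1.203 nats.

1.203 nats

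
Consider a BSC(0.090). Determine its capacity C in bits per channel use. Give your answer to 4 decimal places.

Binary symmetric channel: C = 1 − h₂(ε) where h₂ is the binary entropy function.
h₂(0.090) = −0.090·log₂0.090 − 0.910·log₂0.910 = 0.4365.
C = 1 − 0.4365 = 0.5635 bits per channel use.

0.5635 bits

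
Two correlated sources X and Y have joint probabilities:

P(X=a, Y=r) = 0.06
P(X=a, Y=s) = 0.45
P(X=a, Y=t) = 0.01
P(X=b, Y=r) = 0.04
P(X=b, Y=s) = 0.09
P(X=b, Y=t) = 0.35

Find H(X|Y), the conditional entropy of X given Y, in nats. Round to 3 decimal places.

Chain rule: H(X|Y) = H(X,Y) − H(Y).
Marginals: p(X) = (0.5200, 0.4800), p(Y) = (0.1000, 0.5400, 0.3600).
H(X,Y) = 1.2871 nats; H(Y) = 0.9308 nats.
H(X|Y) = 1.2871 − 0.9308 = 0.356 nats.

0.356 nats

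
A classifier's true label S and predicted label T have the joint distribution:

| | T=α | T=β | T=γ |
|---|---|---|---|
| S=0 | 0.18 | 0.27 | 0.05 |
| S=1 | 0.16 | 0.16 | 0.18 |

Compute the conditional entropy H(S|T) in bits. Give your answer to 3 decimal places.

Chain rule: H(S|T) = H(S,T) − H(T).
Marginals: p(S) = (0.5000, 0.5000), p(T) = (0.3400, 0.4300, 0.2300).
H(S,T) = 2.4628 bits; H(T) = 1.5404 bits.
H(S|T) = 2.4628 − 1.5404 = 0.922 bits.

0.922 bits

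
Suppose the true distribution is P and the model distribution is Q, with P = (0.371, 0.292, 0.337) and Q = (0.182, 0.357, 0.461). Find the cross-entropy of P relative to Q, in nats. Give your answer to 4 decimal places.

H(P,Q) = −Σ p·ln q.
  −0.371·ln(0.182) = 0.63209
  −0.292·ln(0.357) = 0.30077
  −0.337·ln(0.461) = 0.26096
H(P,Q) = 1.1938 nats.

1.1938 nats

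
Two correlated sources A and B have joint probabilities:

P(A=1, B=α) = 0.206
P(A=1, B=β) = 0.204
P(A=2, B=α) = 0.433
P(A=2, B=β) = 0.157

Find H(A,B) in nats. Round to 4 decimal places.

1.3029 nats

H(A,B) = −Σ p(x,y)·ln p(x,y) over all 4 cells.
  cell (1,α): −0.206·ln0.206 = 0.32546
  cell (1,β): −0.204·ln0.204 = 0.32429
  cell (2,α): −0.433·ln0.433 = 0.36243
  cell (2,β): −0.157·ln0.157 = 0.29069
Sum = 1.3029 nats.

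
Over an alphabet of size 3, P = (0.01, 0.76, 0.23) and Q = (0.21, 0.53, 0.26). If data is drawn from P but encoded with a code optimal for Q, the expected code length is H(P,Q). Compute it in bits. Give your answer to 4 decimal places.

1.1656 bits

H(P,Q) = −Σ p·log₂ q.
  −0.01·log₂(0.21) = 0.02252
  −0.76·log₂(0.53) = 0.69611
  −0.23·log₂(0.26) = 0.44699
H(P,Q) = 1.1656 bits.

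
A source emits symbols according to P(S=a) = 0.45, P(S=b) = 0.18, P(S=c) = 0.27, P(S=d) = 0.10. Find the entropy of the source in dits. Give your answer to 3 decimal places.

0.544 dits

H(S) = −Σ p·log₁₀ p.
  −(0.45)·log₁₀(0.45) = 0.1561
  −(0.18)·log₁₀(0.18) = 0.1341
  −(0.27)·log₁₀(0.27) = 0.1535
  −(0.10)·log₁₀(0.10) = 0.1000
Sum: 0.1561 + 0.1341 + 0.1535 + 0.1000 = 0.544 dits.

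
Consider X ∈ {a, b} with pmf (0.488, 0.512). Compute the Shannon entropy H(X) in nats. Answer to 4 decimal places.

0.6929 nats

H(X) = −Σ p·ln p.
  −(0.488)·ln(0.488) = 0.35011
  −(0.512)·ln(0.512) = 0.34275
Sum: 0.35011 + 0.34275 = 0.6929 nats.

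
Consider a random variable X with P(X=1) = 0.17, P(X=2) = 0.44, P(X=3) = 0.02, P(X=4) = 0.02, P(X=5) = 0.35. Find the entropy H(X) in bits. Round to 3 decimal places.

1.712 bits

H(X) = −Σ p·log₂ p.
  −(0.17)·log₂(0.17) = 0.4346
  −(0.44)·log₂(0.44) = 0.5211
  −(0.02)·log₂(0.02) = 0.1129
  −(0.02)·log₂(0.02) = 0.1129
  −(0.35)·log₂(0.35) = 0.5301
Sum: 0.4346 + 0.5211 + 0.1129 + 0.1129 + 0.5301 = 1.712 bits.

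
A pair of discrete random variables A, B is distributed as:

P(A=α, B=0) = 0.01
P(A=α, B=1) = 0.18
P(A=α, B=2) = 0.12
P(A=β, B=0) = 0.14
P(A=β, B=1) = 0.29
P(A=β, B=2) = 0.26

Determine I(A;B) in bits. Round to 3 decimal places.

Marginals: p(A) = (0.3100, 0.6900), p(B) = (0.1500, 0.4700, 0.3800).
I(A;B) = H(A) + H(B) − H(A,B).
H(A) = 0.8932, H(B) = 1.4530, H(A,B) = 2.2991.
I(A;B) = 0.8932 + 1.4530 − 2.2991 = 0.047 bits.

0.047 bits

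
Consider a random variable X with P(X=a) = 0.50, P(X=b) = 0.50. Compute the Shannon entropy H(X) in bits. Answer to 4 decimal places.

1.0000 bits

H(X) = −Σ p·log₂ p.
  −(0.50)·log₂(0.50) = 0.50000
  −(0.50)·log₂(0.50) = 0.50000
Sum: 0.50000 + 0.50000 = 1.0000 bits.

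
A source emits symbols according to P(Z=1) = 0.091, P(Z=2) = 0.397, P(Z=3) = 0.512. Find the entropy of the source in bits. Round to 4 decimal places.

1.3383 bits

H(Z) = −Σ p·log₂ p.
  −(0.091)·log₂(0.091) = 0.31468
  −(0.397)·log₂(0.397) = 0.52912
  −(0.512)·log₂(0.512) = 0.49448
Sum: 0.31468 + 0.52912 + 0.49448 = 1.3383 bits.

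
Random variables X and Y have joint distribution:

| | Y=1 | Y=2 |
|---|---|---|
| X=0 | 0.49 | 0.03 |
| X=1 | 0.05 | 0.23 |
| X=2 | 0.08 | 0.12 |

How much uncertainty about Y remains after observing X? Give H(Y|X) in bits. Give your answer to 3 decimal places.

Marginals: p(X) = (0.5200, 0.2800, 0.2000), p(Y) = (0.6200, 0.3800).
H(Y|X) = Σ p(X) · H(Y|X=·).
  X=0: p=0.5200, H(Y|X=0) = 0.3182
  X=1: p=0.2800, H(Y|X=1) = 0.6769
  X=2: p=0.2000, H(Y|X=2) = 0.9710
Weighted sum = 0.549 bits.

0.549 bits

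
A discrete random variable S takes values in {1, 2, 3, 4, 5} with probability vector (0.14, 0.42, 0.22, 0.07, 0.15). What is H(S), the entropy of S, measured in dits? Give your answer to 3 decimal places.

H(S) = −Σ p·log₁₀ p.
  −(0.14)·log₁₀(0.14) = 0.1195
  −(0.42)·log₁₀(0.42) = 0.1582
  −(0.22)·log₁₀(0.22) = 0.1447
  −(0.07)·log₁₀(0.07) = 0.0808
  −(0.15)·log₁₀(0.15) = 0.1236
Sum: 0.1195 + 0.1582 + 0.1447 + 0.0808 + 0.1236 = 0.627 dits.

0.627 dits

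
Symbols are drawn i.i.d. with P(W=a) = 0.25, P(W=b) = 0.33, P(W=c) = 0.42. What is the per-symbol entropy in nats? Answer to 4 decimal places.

H(W) = −Σ p·ln p.
  −(0.25)·ln(0.25) = 0.34657
  −(0.33)·ln(0.33) = 0.36586
  −(0.42)·ln(0.42) = 0.36435
Sum: 0.34657 + 0.36586 + 0.36435 = 1.0768 nats.

1.0768 nats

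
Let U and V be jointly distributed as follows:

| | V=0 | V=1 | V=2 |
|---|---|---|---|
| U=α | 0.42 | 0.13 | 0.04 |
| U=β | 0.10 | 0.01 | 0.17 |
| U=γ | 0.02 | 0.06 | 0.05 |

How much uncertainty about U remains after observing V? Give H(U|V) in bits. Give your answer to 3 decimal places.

Marginals: p(U) = (0.5900, 0.2800, 0.1300), p(V) = (0.5400, 0.2000, 0.2600).
H(U|V) = Σ p(V) · H(U|V=·).
  V=0: p=0.5400, H(U|V=0) = 0.9087
  V=1: p=0.2000, H(U|V=1) = 1.1412
  V=2: p=0.2600, H(U|V=2) = 1.2737
Weighted sum = 1.050 bits.

1.050 bits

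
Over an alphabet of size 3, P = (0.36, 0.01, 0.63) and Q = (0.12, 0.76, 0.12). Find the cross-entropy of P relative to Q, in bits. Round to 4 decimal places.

H(P,Q) = −Σ p·log₂ q.
  −0.36·log₂(0.12) = 1.10120
  −0.01·log₂(0.76) = 0.00396
  −0.63·log₂(0.12) = 1.92710
H(P,Q) = 3.0323 bits.

3.0323 bits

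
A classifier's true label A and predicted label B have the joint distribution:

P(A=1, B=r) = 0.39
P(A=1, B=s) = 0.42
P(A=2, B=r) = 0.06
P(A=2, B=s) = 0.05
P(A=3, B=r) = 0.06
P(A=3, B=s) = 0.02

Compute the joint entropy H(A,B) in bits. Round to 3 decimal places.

H(A,B) = −Σ p(x,y)·log₂ p(x,y) over all 6 cells.
  cell (1,r): −0.39·log₂0.39 = 0.5298
  cell (1,s): −0.42·log₂0.42 = 0.5256
  cell (2,r): −0.06·log₂0.06 = 0.2435
  cell (2,s): −0.05·log₂0.05 = 0.2161
  cell (3,r): −0.06·log₂0.06 = 0.2435
  cell (3,s): −0.02·log₂0.02 = 0.1129
Sum = 1.871 bits.

1.871 bits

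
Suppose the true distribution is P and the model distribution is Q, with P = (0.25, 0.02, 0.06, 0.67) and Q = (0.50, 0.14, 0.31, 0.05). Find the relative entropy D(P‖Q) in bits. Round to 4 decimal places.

2.0603 bits

D(P‖Q) = Σ p·log₂(p/q).
  0.25·log₂(0.25/0.50) = -0.25000
  0.02·log₂(0.02/0.14) = -0.05615
  0.06·log₂(0.06/0.31) = -0.14215
  0.67·log₂(0.67/0.05) = 2.50859
D(P‖Q) = 2.0603 bits.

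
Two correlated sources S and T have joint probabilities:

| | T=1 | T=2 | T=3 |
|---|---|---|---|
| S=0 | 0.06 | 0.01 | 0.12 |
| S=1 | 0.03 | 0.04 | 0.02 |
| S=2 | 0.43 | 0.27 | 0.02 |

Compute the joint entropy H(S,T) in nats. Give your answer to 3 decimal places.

H(S,T) = −Σ p(x,y)·ln p(x,y) over all 9 cells.
  cell (0,1): −0.06·ln0.06 = 0.1688
  cell (0,2): −0.01·ln0.01 = 0.0461
  cell (0,3): −0.12·ln0.12 = 0.2544
  cell (1,1): −0.03·ln0.03 = 0.1052
  cell (1,2): −0.04·ln0.04 = 0.1288
  cell (1,3): −0.02·ln0.02 = 0.0782
  cell (2,1): −0.43·ln0.43 = 0.3629
  cell (2,2): −0.27·ln0.27 = 0.3535
  cell (2,3): −0.02·ln0.02 = 0.0782
Sum = 1.576 nats.

1.576 nats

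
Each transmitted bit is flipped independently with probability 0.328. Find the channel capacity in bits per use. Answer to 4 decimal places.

0.0871 bits

Binary symmetric channel: C = 1 − h₂(ε) where h₂ is the binary entropy function.
h₂(0.328) = −0.328·log₂0.328 − 0.672·log₂0.672 = 0.9129.
C = 1 − 0.9129 = 0.0871 bits per channel use.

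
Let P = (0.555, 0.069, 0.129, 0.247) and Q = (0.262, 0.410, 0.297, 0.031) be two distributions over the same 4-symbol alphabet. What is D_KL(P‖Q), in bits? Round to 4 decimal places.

D(P‖Q) = Σ p·log₂(p/q).
  0.555·log₂(0.555/0.262) = 0.60102
  0.069·log₂(0.069/0.410) = -0.17740
  0.129·log₂(0.129/0.297) = -0.15520
  0.247·log₂(0.247/0.031) = 0.73956
D(P‖Q) = 1.0080 bits.

1.0080 bits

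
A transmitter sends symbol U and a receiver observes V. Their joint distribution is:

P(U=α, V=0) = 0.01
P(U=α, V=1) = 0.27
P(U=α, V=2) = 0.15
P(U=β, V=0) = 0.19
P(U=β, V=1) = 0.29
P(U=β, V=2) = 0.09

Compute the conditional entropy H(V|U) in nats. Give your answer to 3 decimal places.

0.892 nats

Chain rule: H(V|U) = H(U,V) − H(U).
Marginals: p(U) = (0.4300, 0.5700), p(V) = (0.2000, 0.5600, 0.2400).
H(U,V) = 1.5754 nats; H(U) = 0.6833 nats.
H(V|U) = 1.5754 − 0.6833 = 0.892 nats.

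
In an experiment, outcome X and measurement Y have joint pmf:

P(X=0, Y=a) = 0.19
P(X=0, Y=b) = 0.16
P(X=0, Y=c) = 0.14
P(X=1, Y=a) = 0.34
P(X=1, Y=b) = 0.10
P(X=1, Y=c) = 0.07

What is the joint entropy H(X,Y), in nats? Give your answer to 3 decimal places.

1.667 nats

H(X,Y) = −Σ p(x,y)·ln p(x,y) over all 6 cells.
  cell (0,a): −0.19·ln0.19 = 0.3155
  cell (0,b): −0.16·ln0.16 = 0.2932
  cell (0,c): −0.14·ln0.14 = 0.2753
  cell (1,a): −0.34·ln0.34 = 0.3668
  cell (1,b): −0.10·ln0.10 = 0.2303
  cell (1,c): −0.07·ln0.07 = 0.1861
Sum = 1.667 nats.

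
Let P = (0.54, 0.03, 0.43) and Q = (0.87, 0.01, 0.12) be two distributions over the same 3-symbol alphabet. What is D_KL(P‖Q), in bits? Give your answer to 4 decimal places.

0.4678 bits

D(P‖Q) = Σ p·log₂(p/q).
  0.54·log₂(0.54/0.87) = -0.37155
  0.03·log₂(0.03/0.01) = 0.04755
  0.43·log₂(0.43/0.12) = 0.79176
D(P‖Q) = 0.4678 bits.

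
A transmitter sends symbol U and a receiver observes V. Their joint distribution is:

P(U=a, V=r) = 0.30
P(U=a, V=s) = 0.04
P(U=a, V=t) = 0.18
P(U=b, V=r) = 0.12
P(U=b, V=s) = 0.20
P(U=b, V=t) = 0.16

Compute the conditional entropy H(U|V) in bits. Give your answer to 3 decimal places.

0.858 bits

Chain rule: H(U|V) = H(U,V) − H(V).
Marginals: p(U) = (0.5200, 0.4800), p(V) = (0.4200, 0.2400, 0.3400).
H(U,V) = 2.4066 bits; H(V) = 1.5490 bits.
H(U|V) = 2.4066 − 1.5490 = 0.858 bits.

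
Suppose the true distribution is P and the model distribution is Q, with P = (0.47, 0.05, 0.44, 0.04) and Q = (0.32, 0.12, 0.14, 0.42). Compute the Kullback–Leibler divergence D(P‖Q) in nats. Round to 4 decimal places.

0.5467 nats

D(P‖Q) = Σ p·ln(p/q).
  0.47·ln(0.47/0.32) = 0.18067
  0.05·ln(0.05/0.12) = -0.04377
  0.44·ln(0.44/0.14) = 0.50386
  0.04·ln(0.04/0.42) = -0.09406
D(P‖Q) = 0.5467 nats.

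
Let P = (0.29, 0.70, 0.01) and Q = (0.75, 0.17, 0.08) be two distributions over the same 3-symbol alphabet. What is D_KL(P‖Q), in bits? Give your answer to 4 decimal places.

1.0017 bits

D(P‖Q) = Σ p·log₂(p/q).
  0.29·log₂(0.29/0.75) = -0.39754
  0.70·log₂(0.70/0.17) = 1.42927
  0.01·log₂(0.01/0.08) = -0.03000
D(P‖Q) = 1.0017 bits.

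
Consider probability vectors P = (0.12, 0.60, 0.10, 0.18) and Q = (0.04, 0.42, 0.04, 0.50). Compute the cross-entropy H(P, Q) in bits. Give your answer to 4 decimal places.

1.9526 bits

H(P,Q) = −Σ p·log₂ q.
  −0.12·log₂(0.04) = 0.55726
  −0.60·log₂(0.42) = 0.75092
  −0.10·log₂(0.04) = 0.46439
  −0.18·log₂(0.50) = 0.18000
H(P,Q) = 1.9526 bits.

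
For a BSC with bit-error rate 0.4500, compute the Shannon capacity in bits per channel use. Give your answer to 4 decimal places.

0.0072 bits

Binary symmetric channel: C = 1 − h₂(ε) where h₂ is the binary entropy function.
h₂(0.4500) = −0.4500·log₂0.4500 − 0.5500·log₂0.5500 = 0.9928.
C = 1 − 0.9928 = 0.0072 bits per channel use.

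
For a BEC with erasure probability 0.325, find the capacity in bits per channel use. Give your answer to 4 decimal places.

Binary erasure channel: capacity C = 1 − ε.
C = 1 − 0.325 = 0.6750 bits per channel use.

0.6750 bits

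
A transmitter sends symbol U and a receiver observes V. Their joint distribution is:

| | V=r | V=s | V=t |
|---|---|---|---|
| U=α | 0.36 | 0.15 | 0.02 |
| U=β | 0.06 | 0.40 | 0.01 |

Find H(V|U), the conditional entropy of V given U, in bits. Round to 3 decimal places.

0.895 bits

Marginals: p(U) = (0.5300, 0.4700), p(V) = (0.4200, 0.5500, 0.0300).
H(V|U) = Σ p(U) · H(V|U=·).
  U=α: p=0.5300, H(V|U=α) = 1.0728
  U=β: p=0.4700, H(V|U=β) = 0.6953
Weighted sum = 0.895 bits.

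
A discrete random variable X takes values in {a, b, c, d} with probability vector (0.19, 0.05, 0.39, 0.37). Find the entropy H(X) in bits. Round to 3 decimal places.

1.732 bits

H(X) = −Σ p·log₂ p.
  −(0.19)·log₂(0.19) = 0.4552
  −(0.05)·log₂(0.05) = 0.2161
  −(0.39)·log₂(0.39) = 0.5298
  −(0.37)·log₂(0.37) = 0.5307
Sum: 0.4552 + 0.2161 + 0.5298 + 0.5307 = 1.732 bits.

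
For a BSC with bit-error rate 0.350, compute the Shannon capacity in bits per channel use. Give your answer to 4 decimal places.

0.0659 bits

Binary symmetric channel: C = 1 − h₂(ε) where h₂ is the binary entropy function.
h₂(0.350) = −0.350·log₂0.350 − 0.650·log₂0.650 = 0.9341.
C = 1 − 0.9341 = 0.0659 bits per channel use.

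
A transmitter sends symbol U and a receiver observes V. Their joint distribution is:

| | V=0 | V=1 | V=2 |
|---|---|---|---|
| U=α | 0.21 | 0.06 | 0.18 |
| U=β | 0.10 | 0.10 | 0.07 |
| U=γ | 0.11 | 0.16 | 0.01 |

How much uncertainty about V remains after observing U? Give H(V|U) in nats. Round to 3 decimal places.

Marginals: p(U) = (0.4500, 0.2700, 0.2800), p(V) = (0.4200, 0.3200, 0.2600).
H(V|U) = Σ p(U) · H(V|U=·).
  U=α: p=0.4500, H(V|U=α) = 0.9908
  U=β: p=0.2700, H(V|U=β) = 1.0857
  U=γ: p=0.2800, H(V|U=γ) = 0.8058
Weighted sum = 0.965 nats.

0.965 nats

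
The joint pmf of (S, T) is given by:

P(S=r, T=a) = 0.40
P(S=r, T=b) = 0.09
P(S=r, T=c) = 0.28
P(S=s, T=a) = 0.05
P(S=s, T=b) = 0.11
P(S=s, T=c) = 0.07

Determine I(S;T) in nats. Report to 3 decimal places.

0.070 nats

Marginals: p(S) = (0.7700, 0.2300), p(T) = (0.4500, 0.2000, 0.3500).
I(S;T) = H(S) + H(T) − H(S,T).
H(S) = 0.5393, H(T) = 1.0487, H(S,T) = 1.5184.
I(S;T) = 0.5393 + 1.0487 − 1.5184 = 0.070 nats.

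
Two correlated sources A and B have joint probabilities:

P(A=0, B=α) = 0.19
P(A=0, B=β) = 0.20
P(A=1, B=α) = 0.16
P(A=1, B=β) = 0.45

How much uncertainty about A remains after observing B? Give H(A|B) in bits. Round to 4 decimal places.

Marginals: p(A) = (0.3900, 0.6100), p(B) = (0.3500, 0.6500).
H(A|B) = Σ p(B) · H(A|B=·).
  B=α: p=0.3500, H(A|B=α) = 0.9947
  B=β: p=0.6500, H(A|B=β) = 0.8905
Weighted sum = 0.9270 bits.

0.9270 bits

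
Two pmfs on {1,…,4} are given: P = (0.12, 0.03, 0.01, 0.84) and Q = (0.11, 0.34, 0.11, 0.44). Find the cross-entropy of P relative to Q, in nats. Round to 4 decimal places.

1.0089 nats

H(P,Q) = −Σ p·ln q.
  −0.12·ln(0.11) = 0.26487
  −0.03·ln(0.34) = 0.03236
  −0.01·ln(0.11) = 0.02207
  −0.84·ln(0.44) = 0.68962
H(P,Q) = 1.0089 nats.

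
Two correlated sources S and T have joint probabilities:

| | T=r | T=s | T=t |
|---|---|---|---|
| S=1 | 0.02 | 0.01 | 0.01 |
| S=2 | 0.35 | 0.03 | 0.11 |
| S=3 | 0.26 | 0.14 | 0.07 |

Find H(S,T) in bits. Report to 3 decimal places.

H(S,T) = −Σ p(x,y)·log₂ p(x,y) over all 9 cells.
  cell (1,r): −0.02·log₂0.02 = 0.1129
  cell (1,s): −0.01·log₂0.01 = 0.0664
  cell (1,t): −0.01·log₂0.01 = 0.0664
  cell (2,r): −0.35·log₂0.35 = 0.5301
  cell (2,s): −0.03·log₂0.03 = 0.1518
  cell (2,t): −0.11·log₂0.11 = 0.3503
  cell (3,r): −0.26·log₂0.26 = 0.5053
  cell (3,s): −0.14·log₂0.14 = 0.3971
  cell (3,t): −0.07·log₂0.07 = 0.2686
Sum = 2.449 bits.

2.449 bits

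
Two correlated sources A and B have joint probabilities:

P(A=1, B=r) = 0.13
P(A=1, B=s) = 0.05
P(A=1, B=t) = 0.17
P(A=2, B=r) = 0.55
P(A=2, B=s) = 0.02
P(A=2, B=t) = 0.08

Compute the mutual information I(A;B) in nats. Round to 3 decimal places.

Marginals: p(A) = (0.3500, 0.6500), p(B) = (0.6800, 0.0700, 0.2500).
I(A;B) = H(A) + H(B) − H(A,B).
H(A) = 0.6474, H(B) = 0.7950, H(A,B) = 1.3254.
I(A;B) = 0.6474 + 0.7950 − 1.3254 = 0.117 nats.

0.117 nats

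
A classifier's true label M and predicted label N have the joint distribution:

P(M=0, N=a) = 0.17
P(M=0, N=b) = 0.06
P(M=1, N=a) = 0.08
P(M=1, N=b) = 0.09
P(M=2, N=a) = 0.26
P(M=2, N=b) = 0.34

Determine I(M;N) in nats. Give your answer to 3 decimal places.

0.033 nats

Marginals: p(M) = (0.2300, 0.1700, 0.6000), p(N) = (0.5100, 0.4900).
I(M;N) = Σ p(x,y)·ln[p(x,y)/(p(x)p(y))].
  (0,a): 0.17·ln(1.4493) = 0.0631
  (0,b): 0.06·ln(0.5324) = -0.0378
  (1,a): 0.08·ln(0.9227) = -0.0064
  (1,b): 0.09·ln(1.0804) = 0.0070
  (2,a): 0.26·ln(0.8497) = -0.0424
  (2,b): 0.34·ln(1.1565) = 0.0494
Sum = 0.033 nats.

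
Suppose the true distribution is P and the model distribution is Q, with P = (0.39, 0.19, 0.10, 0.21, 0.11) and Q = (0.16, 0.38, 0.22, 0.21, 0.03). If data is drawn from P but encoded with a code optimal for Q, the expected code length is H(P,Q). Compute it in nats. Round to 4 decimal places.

1.7634 nats

H(P,Q) = −Σ p·ln q.
  −0.39·ln(0.16) = 0.71471
  −0.19·ln(0.38) = 0.18384
  −0.10·ln(0.22) = 0.15141
  −0.21·ln(0.21) = 0.32774
  −0.11·ln(0.03) = 0.38572
H(P,Q) = 1.7634 nats.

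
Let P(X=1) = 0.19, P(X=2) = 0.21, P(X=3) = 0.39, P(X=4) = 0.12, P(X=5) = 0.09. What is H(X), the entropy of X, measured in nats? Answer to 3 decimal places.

1.482 nats

H(X) = −Σ p·ln p.
  −(0.19)·ln(0.19) = 0.3155
  −(0.21)·ln(0.21) = 0.3277
  −(0.39)·ln(0.39) = 0.3672
  −(0.12)·ln(0.12) = 0.2544
  −(0.09)·ln(0.09) = 0.2167
Sum: 0.3155 + 0.3277 + 0.3672 + 0.2544 + 0.2167 = 1.482 nats.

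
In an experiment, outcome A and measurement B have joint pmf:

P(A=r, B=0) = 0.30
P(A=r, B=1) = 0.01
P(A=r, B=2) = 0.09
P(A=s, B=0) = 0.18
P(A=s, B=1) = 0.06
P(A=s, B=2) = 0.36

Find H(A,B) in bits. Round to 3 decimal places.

H(A,B) = −Σ p(x,y)·log₂ p(x,y) over all 6 cells.
  cell (r,0): −0.30·log₂0.30 = 0.5211
  cell (r,1): −0.01·log₂0.01 = 0.0664
  cell (r,2): −0.09·log₂0.09 = 0.3127
  cell (s,0): −0.18·log₂0.18 = 0.4453
  cell (s,1): −0.06·log₂0.06 = 0.2435
  cell (s,2): −0.36·log₂0.36 = 0.5306
Sum = 2.120 bits.

2.120 bits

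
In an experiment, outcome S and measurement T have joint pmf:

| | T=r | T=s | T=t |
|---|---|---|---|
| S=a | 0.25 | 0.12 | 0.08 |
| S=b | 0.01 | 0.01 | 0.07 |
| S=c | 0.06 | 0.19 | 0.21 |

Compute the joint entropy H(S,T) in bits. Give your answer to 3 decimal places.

2.732 bits

H(S,T) = −Σ p(x,y)·log₂ p(x,y) over all 9 cells.
  cell (a,r): −0.25·log₂0.25 = 0.5000
  cell (a,s): −0.12·log₂0.12 = 0.3671
  cell (a,t): −0.08·log₂0.08 = 0.2915
  cell (b,r): −0.01·log₂0.01 = 0.0664
  cell (b,s): −0.01·log₂0.01 = 0.0664
  cell (b,t): −0.07·log₂0.07 = 0.2686
  cell (c,r): −0.06·log₂0.06 = 0.2435
  cell (c,s): −0.19·log₂0.19 = 0.4552
  cell (c,t): −0.21·log₂0.21 = 0.4728
Sum = 2.732 bits.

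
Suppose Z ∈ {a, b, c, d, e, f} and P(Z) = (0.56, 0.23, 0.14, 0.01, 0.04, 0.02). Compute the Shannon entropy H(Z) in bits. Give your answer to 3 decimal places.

H(Z) = −Σ p·log₂ p.
  −(0.56)·log₂(0.56) = 0.4684
  −(0.23)·log₂(0.23) = 0.4877
  −(0.14)·log₂(0.14) = 0.3971
  −(0.01)·log₂(0.01) = 0.0664
  −(0.04)·log₂(0.04) = 0.1858
  −(0.02)·log₂(0.02) = 0.1129
Sum: 0.4684 + 0.4877 + 0.3971 + 0.0664 + 0.1858 + 0.1129 = 1.718 bits.

1.718 bits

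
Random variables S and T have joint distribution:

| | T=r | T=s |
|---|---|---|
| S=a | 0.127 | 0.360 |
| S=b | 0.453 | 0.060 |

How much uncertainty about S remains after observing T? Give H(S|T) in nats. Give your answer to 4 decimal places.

Chain rule: H(S|T) = H(S,T) − H(T).
Marginals: p(S) = (0.4870, 0.5130), p(T) = (0.5800, 0.4200).
H(S,T) = 1.1574 nats; H(T) = 0.6803 nats.
H(S|T) = 1.1574 − 0.6803 = 0.4771 nats.

0.4771 nats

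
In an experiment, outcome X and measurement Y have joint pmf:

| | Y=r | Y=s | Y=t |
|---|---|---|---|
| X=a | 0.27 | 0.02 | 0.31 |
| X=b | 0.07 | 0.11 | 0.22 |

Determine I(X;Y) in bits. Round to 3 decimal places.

Marginals: p(X) = (0.6000, 0.4000), p(Y) = (0.3400, 0.1300, 0.5300).
I(X;Y) = Σ p(x,y)·log₂[p(x,y)/(p(x)p(y))].
  (a,r): 0.27·log₂(1.3235) = 0.1092
  (a,s): 0.02·log₂(0.2564) = -0.0393
  (a,t): 0.31·log₂(0.9748) = -0.0114
  (b,r): 0.07·log₂(0.5147) = -0.0671
  (b,s): 0.11·log₂(2.1154) = 0.1189
  (b,t): 0.22·log₂(1.0377) = 0.0118
Sum = 0.122 bits.

0.122 bits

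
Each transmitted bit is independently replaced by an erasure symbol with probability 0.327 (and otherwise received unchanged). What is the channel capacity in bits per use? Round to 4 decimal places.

Binary erasure channel: capacity C = 1 − ε.
C = 1 − 0.327 = 0.6730 bits per channel use.

0.6730 bits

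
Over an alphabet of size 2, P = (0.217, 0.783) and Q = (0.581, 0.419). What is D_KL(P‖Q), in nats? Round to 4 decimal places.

0.2759 nats

D(P‖Q) = Σ p·ln(p/q).
  0.217·ln(0.217/0.581) = -0.21371
  0.783·ln(0.783/0.419) = 0.48958
D(P‖Q) = 0.2759 nats.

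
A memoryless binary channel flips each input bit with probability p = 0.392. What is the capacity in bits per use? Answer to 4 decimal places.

0.0339 bits

Binary symmetric channel: C = 1 − h₂(ε) where h₂ is the binary entropy function.
h₂(0.392) = −0.392·log₂0.392 − 0.608·log₂0.608 = 0.9661.
C = 1 − 0.9661 = 0.0339 bits per channel use.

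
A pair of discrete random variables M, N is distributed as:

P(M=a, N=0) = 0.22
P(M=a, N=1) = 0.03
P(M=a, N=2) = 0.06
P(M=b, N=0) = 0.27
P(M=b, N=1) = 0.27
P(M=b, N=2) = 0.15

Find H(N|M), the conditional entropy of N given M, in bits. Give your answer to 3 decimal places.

Chain rule: H(N|M) = H(M,N) − H(M).
Marginals: p(M) = (0.3100, 0.6900), p(N) = (0.4900, 0.3000, 0.2100).
H(M,N) = 2.3065 bits; H(M) = 0.8932 bits.
H(N|M) = 2.3065 − 0.8932 = 1.413 bits.

1.413 bits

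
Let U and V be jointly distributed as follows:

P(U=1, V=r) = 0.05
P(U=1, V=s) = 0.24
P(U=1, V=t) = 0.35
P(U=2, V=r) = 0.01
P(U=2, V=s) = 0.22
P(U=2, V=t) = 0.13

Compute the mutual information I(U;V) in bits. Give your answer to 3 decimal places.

0.040 bits

Marginals: p(U) = (0.6400, 0.3600), p(V) = (0.0600, 0.4600, 0.4800).
I(U;V) = Σ p(x,y)·log₂[p(x,y)/(p(x)p(y))].
  (1,r): 0.05·log₂(1.3021) = 0.0190
  (1,s): 0.24·log₂(0.8152) = -0.0707
  (1,t): 0.35·log₂(1.1393) = 0.0659
  (2,r): 0.01·log₂(0.4630) = -0.0111
  (2,s): 0.22·log₂(1.3285) = 0.0902
  (2,t): 0.13·log₂(0.7523) = -0.0534
Sum = 0.040 bits.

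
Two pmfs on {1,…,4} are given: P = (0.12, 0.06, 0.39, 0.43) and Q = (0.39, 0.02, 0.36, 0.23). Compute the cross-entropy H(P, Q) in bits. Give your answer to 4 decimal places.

1.9882 bits

H(P,Q) = −Σ p·log₂ q.
  −0.12·log₂(0.39) = 0.16301
  −0.06·log₂(0.02) = 0.33863
  −0.39·log₂(0.36) = 0.57483
  −0.43·log₂(0.23) = 0.91173
H(P,Q) = 1.9882 bits.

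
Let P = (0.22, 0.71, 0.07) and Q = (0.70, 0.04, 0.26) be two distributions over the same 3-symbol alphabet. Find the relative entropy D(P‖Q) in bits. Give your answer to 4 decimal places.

2.4464 bits

D(P‖Q) = Σ p·log₂(p/q).
  0.22·log₂(0.22/0.70) = -0.36737
  0.71·log₂(0.71/0.04) = 2.94632
  0.07·log₂(0.07/0.26) = -0.13252
D(P‖Q) = 2.4464 bits.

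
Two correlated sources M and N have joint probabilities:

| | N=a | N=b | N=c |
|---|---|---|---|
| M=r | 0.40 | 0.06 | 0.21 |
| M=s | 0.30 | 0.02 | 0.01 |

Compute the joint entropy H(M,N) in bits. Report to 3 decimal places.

1.946 bits

H(M,N) = −Σ p(x,y)·log₂ p(x,y) over all 6 cells.
  cell (r,a): −0.40·log₂0.40 = 0.5288
  cell (r,b): −0.06·log₂0.06 = 0.2435
  cell (r,c): −0.21·log₂0.21 = 0.4728
  cell (s,a): −0.30·log₂0.30 = 0.5211
  cell (s,b): −0.02·log₂0.02 = 0.1129
  cell (s,c): −0.01·log₂0.01 = 0.0664
Sum = 1.946 bits.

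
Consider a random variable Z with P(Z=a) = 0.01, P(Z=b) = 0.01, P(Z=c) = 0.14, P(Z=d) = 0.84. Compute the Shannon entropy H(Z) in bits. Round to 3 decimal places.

0.741 bits

H(Z) = −Σ p·log₂ p.
  −(0.01)·log₂(0.01) = 0.0664
  −(0.01)·log₂(0.01) = 0.0664
  −(0.14)·log₂(0.14) = 0.3971
  −(0.84)·log₂(0.84) = 0.2113
Sum: 0.0664 + 0.0664 + 0.3971 + 0.2113 = 0.741 bits.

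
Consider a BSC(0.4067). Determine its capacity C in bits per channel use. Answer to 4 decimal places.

0.0253 bits

Binary symmetric channel: C = 1 − h₂(ε) where h₂ is the binary entropy function.
h₂(0.4067) = −0.4067·log₂0.4067 − 0.5933·log₂0.5933 = 0.9747.
C = 1 − 0.9747 = 0.0253 bits per channel use.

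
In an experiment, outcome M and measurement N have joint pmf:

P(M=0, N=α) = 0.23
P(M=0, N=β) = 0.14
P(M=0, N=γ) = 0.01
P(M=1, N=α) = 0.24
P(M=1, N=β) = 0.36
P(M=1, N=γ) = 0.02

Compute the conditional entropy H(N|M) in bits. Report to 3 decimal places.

Chain rule: H(N|M) = H(M,N) − H(M).
Marginals: p(M) = (0.3800, 0.6200), p(N) = (0.4700, 0.5000, 0.0300).
H(M,N) = 2.0888 bits; H(M) = 0.9580 bits.
H(N|M) = 2.0888 − 0.9580 = 1.131 bits.

1.131 bits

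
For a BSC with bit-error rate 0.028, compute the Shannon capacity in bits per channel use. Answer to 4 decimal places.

Binary symmetric channel: C = 1 − h₂(ε) where h₂ is the binary entropy function.
h₂(0.028) = −0.028·log₂0.028 − 0.972·log₂0.972 = 0.1843.
C = 1 − 0.1843 = 0.8157 bits per channel use.

0.8157 bits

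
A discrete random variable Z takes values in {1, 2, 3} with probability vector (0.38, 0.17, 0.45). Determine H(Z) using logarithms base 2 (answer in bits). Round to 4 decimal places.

H(Z) = −Σ p·log₂ p.
  −(0.38)·log₂(0.38) = 0.53045
  −(0.17)·log₂(0.17) = 0.43459
  −(0.45)·log₂(0.45) = 0.51840
Sum: 0.53045 + 0.43459 + 0.51840 = 1.4834 bits.

1.4834 bits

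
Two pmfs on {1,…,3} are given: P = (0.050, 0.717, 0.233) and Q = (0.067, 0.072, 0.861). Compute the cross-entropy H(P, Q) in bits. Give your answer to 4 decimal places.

H(P,Q) = −Σ p·log₂ q.
  −0.050·log₂(0.067) = 0.19498
  −0.717·log₂(0.072) = 2.72163
  −0.233·log₂(0.861) = 0.05031
H(P,Q) = 2.9669 bits.

2.9669 bits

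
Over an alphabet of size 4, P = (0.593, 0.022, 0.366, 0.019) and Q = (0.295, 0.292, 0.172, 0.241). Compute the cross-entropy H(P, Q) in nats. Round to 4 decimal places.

1.4223 nats

H(P,Q) = −Σ p·ln q.
  −0.593·ln(0.295) = 0.72392
  −0.022·ln(0.292) = 0.02708
  −0.366·ln(0.172) = 0.64426
  −0.019·ln(0.241) = 0.02704
H(P,Q) = 1.4223 nats.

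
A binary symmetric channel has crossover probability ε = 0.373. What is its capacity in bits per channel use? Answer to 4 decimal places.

0.0471 bits

Binary symmetric channel: C = 1 − h₂(ε) where h₂ is the binary entropy function.
h₂(0.373) = −0.373·log₂0.373 − 0.627·log₂0.627 = 0.9529.
C = 1 − 0.9529 = 0.0471 bits per channel use.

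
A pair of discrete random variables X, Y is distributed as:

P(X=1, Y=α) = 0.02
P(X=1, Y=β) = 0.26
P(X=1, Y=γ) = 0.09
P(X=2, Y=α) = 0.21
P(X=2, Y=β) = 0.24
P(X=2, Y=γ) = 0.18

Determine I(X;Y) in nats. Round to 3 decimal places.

Marginals: p(X) = (0.3700, 0.6300), p(Y) = (0.2300, 0.5000, 0.2700).
I(X;Y) = Σ p(x,y)·ln[p(x,y)/(p(x)p(y))].
  (1,α): 0.02·ln(0.2350) = -0.0290
  (1,β): 0.26·ln(1.4054) = 0.0885
  (1,γ): 0.09·ln(0.9009) = -0.0094
  (2,α): 0.21·ln(1.4493) = 0.0779
  (2,β): 0.24·ln(0.7619) = -0.0653
  (2,γ): 0.18·ln(1.0582) = 0.0102
Sum = 0.073 nats.

0.073 nats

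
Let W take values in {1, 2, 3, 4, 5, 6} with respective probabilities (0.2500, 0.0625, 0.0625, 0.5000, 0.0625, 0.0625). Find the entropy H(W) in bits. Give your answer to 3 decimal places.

2.000 bits

H(W) = −Σ p·log₂ p.
  −(0.2500)·log₂(0.2500) = 0.5000
  −(0.0625)·log₂(0.0625) = 0.2500
  −(0.0625)·log₂(0.0625) = 0.2500
  −(0.5000)·log₂(0.5000) = 0.5000
  −(0.0625)·log₂(0.0625) = 0.2500
  −(0.0625)·log₂(0.0625) = 0.2500
Sum: 0.5000 + 0.2500 + 0.2500 + 0.5000 + 0.2500 + 0.2500 = 2.000 bits.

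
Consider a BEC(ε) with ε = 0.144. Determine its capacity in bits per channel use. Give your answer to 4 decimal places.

Binary erasure channel: capacity C = 1 − ε.
C = 1 − 0.144 = 0.8560 bits per channel use.

0.8560 bits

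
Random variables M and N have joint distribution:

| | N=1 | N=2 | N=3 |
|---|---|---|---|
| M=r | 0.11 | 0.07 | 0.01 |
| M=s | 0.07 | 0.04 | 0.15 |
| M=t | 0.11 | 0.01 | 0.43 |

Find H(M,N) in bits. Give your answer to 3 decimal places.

2.490 bits

H(M,N) = −Σ p(x,y)·log₂ p(x,y) over all 9 cells.
  cell (r,1): −0.11·log₂0.11 = 0.3503
  cell (r,2): −0.07·log₂0.07 = 0.2686
  cell (r,3): −0.01·log₂0.01 = 0.0664
  cell (s,1): −0.07·log₂0.07 = 0.2686
  cell (s,2): −0.04·log₂0.04 = 0.1858
  cell (s,3): −0.15·log₂0.15 = 0.4105
  cell (t,1): −0.11·log₂0.11 = 0.3503
  cell (t,2): −0.01·log₂0.01 = 0.0664
  cell (t,3): −0.43·log₂0.43 = 0.5236
Sum = 2.490 bits.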